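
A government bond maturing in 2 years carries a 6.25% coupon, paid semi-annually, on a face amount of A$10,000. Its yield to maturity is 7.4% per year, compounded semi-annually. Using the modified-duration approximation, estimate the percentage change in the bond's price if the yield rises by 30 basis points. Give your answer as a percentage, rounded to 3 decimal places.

-0.553%

Periodic yield y = 0.037. Modified duration first:
  t   CF        PV=CF/(1+0.037)^t    t·PV
  1       312.50       301.3500       301.3500
  2       312.50       290.5979       581.1958
  3       312.50       280.2294       840.6883
  4    10,312.50     8,917.6195    35,670.4779
  Σ                  9,789.7969    37,393.7121
P = 9,789.7969; D_Mac = 3.81966 half-year periods = 1.90983 yrs; D_mod = 1.90983/(1+0.037) = 1.84169 yrs.
ΔP/P ≈ -D_mod · Δy = -1.84169 × (+0.003) = -0.005525 = -0.5525%.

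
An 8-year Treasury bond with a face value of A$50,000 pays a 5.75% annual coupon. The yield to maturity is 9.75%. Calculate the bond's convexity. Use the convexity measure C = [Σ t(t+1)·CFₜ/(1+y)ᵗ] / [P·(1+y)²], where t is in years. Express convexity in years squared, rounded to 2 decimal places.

With y = 0.0975:
  t   CF        PV=CF/(1+0.0975)^t    t·PV        t(t+1)·PV
  1     2,875.00     2,619.5900     2,619.5900       5,239.1800
  2     2,875.00     2,386.8701     4,773.7403      14,321.2208
  3     2,875.00     2,174.8247     6,524.4742      26,097.8967
  4     2,875.00     1,981.6171     7,926.4683      39,632.3413
  5     2,875.00     1,805.5736     9,027.8682      54,167.2090
  6     2,875.00     1,645.1696     9,871.0176      69,097.1231
  7     2,875.00     1,499.0156    10,493.1091      83,944.8725
  8    52,875.00    25,119.6827   200,957.4615   1,808,617.1535
  Σ                 39,232.3434   252,193.7290   2,101,116.9969
P = 39,232.3434.
Convexity = Σ t(t+1)·PV / [P·(1+y)²] = 2,101,116.9969 / (39,232.3434 × 1.204506) = 44.46281.

44.46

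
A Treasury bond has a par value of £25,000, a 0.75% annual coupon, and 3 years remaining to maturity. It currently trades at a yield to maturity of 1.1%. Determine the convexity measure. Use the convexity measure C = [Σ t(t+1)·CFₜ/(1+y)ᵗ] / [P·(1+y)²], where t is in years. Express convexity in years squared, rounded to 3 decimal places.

11.623

With y = 0.011:
  t   CF        PV=CF/(1+0.011)^t    t·PV        t(t+1)·PV
  1       187.50       185.4599       185.4599         370.9199
  2       187.50       183.4421       366.8842       1,100.6525
  3    25,187.50    24,374.2688    73,122.8065     292,491.2259
  Σ                 24,743.1708    73,675.1506     293,962.7983
P = 24,743.1708.
Convexity = Σ t(t+1)·PV / [P·(1+y)²] = 293,962.7983 / (24,743.1708 × 1.022121) = 11.62344.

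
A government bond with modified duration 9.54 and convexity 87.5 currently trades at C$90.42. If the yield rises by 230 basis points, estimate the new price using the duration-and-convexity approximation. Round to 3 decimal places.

Duration effect: -D_mod·Δy = -9.54 × (+0.023) = -0.219420
Convexity effect: ½·C·(Δy)² = 0.5 × 87.5 × (0.023)² = +0.02314375
ΔP/P ≈ -0.219420 + 0.02314375 = -0.19627625
New price ≈ 90.42 × (1 - 0.19627625) = 72.672701475.

C$72.673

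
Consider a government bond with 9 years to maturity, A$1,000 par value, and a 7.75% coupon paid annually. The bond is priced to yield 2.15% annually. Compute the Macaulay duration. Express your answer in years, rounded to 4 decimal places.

Periodic yield y = 0.0215. Discount each cash flow and weight by its year:
  t   CF        PV=CF/(1+0.0215)^t    t·PV
  1        77.50        75.8688        75.8688
  2        77.50        74.2720       148.5439
  3        77.50        72.7087       218.1262
  4        77.50        71.1784       284.7136
  5        77.50        69.6803       348.4014
  6        77.50        68.2137       409.2821
  7        77.50        66.7780       467.4457
  8        77.50        65.3724       522.9796
  9     1,077.50       889.7581     8,007.8227
  Σ                  1,453.8304    10,483.1840
Price P = Σ PV = 1,453.8304.
Macaulay duration = Σ(t·PV) / P = 10,483.1840 / 1,453.8304 = 7.21073 years.

7.2107 years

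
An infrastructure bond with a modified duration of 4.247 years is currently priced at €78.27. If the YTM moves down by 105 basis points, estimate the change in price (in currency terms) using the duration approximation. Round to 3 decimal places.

Duration approximation: ΔP/P ≈ -D_mod · Δy = -4.247 × (-0.0105) = +0.0445935.
ΔP ≈ 78.27 × (+0.0445935) = +3.490333245.

+€3.490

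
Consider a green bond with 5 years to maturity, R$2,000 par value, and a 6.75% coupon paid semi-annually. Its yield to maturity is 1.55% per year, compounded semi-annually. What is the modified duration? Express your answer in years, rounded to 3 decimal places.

Periodic yield y = 0.00775. First find Macaulay duration:
  t   CF        PV=CF/(1+0.00775)^t    t·PV
  1        67.50        66.9809        66.9809
  2        67.50        66.4658       132.9316
  3        67.50        65.9546       197.8639
  4        67.50        65.4474       261.7897
  5        67.50        64.9441       324.7205
  6        67.50        64.4447       386.6680
  7        67.50        63.9491       447.6434
  8        67.50        63.4573       507.6581
  9        67.50        62.9692       566.7232
  10    2,067.50     1,913.8921    19,138.9210
  Σ                  2,498.5052    22,031.9003
P = 2,498.5052; Macaulay duration = 22,031.9003 / 2,498.5052 = 8.81803 half-year periods = 4.40902 years.
Modified duration = D_Mac / (1 + y) = 4.40902 / 1.00775 = 4.37511 years.

4.375 years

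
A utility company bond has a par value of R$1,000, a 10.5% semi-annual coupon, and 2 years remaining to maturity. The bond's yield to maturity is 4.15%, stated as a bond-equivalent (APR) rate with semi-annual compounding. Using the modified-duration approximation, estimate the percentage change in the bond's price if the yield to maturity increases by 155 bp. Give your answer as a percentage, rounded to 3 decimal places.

Periodic yield y = 0.02075. Modified duration first:
  t   CF        PV=CF/(1+0.02075)^t    t·PV
  1        52.50        51.4328        51.4328
  2        52.50        50.3872       100.7745
  3        52.50        49.3630       148.0889
  4     1,052.50       969.4927     3,877.9709
  Σ                  1,120.6757     4,178.2670
P = 1,120.6757; D_Mac = 3.72835 half-year periods = 1.86417 yrs; D_mod = 1.86417/(1+0.02075) = 1.82628 yrs.
ΔP/P ≈ -D_mod · Δy = -1.82628 × (+0.0155) = -0.028307 = -2.8307%.

-2.831%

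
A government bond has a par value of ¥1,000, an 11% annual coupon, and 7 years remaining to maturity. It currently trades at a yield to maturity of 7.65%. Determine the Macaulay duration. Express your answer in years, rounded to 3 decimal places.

5.377 years

Periodic yield y = 0.0765. Discount each cash flow and weight by its year:
  t   CF        PV=CF/(1+0.0765)^t    t·PV
  1       110.00       102.1830       102.1830
  2       110.00        94.9215       189.8430
  3       110.00        88.1760       264.5281
  4       110.00        81.9099       327.6397
  5       110.00        76.0891       380.4456
  6       110.00        70.6819       424.0917
  7     1,110.00       662.5593     4,637.9149
  Σ                  1,176.5208     6,326.6460
Price P = Σ PV = 1,176.5208.
Macaulay duration = Σ(t·PV) / P = 6,326.6460 / 1,176.5208 = 5.37742 years.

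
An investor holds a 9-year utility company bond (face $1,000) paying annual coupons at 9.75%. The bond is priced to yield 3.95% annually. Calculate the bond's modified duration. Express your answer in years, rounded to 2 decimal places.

6.58 years

Periodic yield y = 0.0395. First find Macaulay duration:
  t   CF        PV=CF/(1+0.0395)^t    t·PV
  1        97.50        93.7951        93.7951
  2        97.50        90.2310       180.4619
  3        97.50        86.8023       260.4068
  4        97.50        83.5039       334.0155
  5        97.50        80.3308       401.6541
  6        97.50        77.2783       463.6699
  7        97.50        74.3418       520.3927
  8        97.50        71.5169       572.1352
  9     1,097.50       774.4334     6,969.9008
  Σ                  1,432.2335     9,796.4320
P = 1,432.2335; Macaulay duration = 9,796.4320 / 1,432.2335 = 6.83997 years.
Modified duration = D_Mac / (1 + y) = 6.83997 / 1.0395 = 6.58006 years.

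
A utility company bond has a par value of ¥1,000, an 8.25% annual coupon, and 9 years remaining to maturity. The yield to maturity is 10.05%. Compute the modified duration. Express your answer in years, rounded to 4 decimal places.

5.9527 years

Periodic yield y = 0.1005. First find Macaulay duration:
  t   CF        PV=CF/(1+0.1005)^t    t·PV
  1        82.50        74.9659        74.9659
  2        82.50        68.1199       136.2398
  3        82.50        61.8990       185.6971
  4        82.50        56.2463       224.9851
  5        82.50        51.1097       255.5487
  6        82.50        46.4423       278.6538
  7        82.50        42.2011       295.4076
  8        82.50        38.3472       306.7775
  9     1,082.50       457.2119     4,114.9067
  Σ                    896.5433     5,873.1822
P = 896.5433; Macaulay duration = 5,873.1822 / 896.5433 = 6.55092 years.
Modified duration = D_Mac / (1 + y) = 6.55092 / 1.1005 = 5.95267 years.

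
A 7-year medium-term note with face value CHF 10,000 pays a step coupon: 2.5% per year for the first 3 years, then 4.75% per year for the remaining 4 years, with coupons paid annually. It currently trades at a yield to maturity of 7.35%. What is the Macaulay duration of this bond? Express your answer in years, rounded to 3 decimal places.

6.335 years

Periodic yield y = 0.0735. Discount each cash flow and weight by its year:
  t   CF        PV=CF/(1+0.0735)^t    t·PV
  1       250.00       232.8831       232.8831
  2       250.00       216.9381       433.8763
  3       250.00       202.0849       606.2547
  4       475.00       357.6724     1,430.6896
  5       475.00       333.1834     1,665.9170
  6       475.00       310.3711     1,862.2268
  7    10,475.00     6,375.8735    44,631.1143
  Σ                  8,029.0065    50,862.9618
Price P = Σ PV = 8,029.0065.
Macaulay duration = Σ(t·PV) / P = 50,862.9618 / 8,029.0065 = 6.33490 years.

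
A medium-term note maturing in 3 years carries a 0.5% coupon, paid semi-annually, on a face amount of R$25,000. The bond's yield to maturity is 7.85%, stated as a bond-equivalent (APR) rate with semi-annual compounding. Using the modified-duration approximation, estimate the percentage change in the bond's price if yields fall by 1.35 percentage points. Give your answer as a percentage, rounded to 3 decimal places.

+3.869%

Periodic yield y = 0.03925. Modified duration first:
  t   CF        PV=CF/(1+0.03925)^t    t·PV
  1        62.50        60.1395        60.1395
  2        62.50        57.8682       115.7364
  3        62.50        55.6827       167.0480
  4        62.50        53.5797       214.3186
  5        62.50        51.5561       257.7804
  6    25,062.50    19,893.1790   119,359.0741
  Σ                 20,172.0051   120,174.0970
P = 20,172.0051; D_Mac = 5.95747 half-year periods = 2.97873 yrs; D_mod = 2.97873/(1+0.03925) = 2.86623 yrs.
ΔP/P ≈ -D_mod · Δy = -2.86623 × (-0.0135) = +0.038694 = +3.8694%.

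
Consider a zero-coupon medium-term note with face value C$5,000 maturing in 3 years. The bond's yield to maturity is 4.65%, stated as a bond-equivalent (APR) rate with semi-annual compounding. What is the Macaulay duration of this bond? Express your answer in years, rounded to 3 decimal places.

A zero-coupon bond has a single cash flow at maturity, so its Macaulay duration equals its maturity: 3 years.
(Equivalently: 6 semi-annual periods ÷ 2 = 3 years.)

3.000 years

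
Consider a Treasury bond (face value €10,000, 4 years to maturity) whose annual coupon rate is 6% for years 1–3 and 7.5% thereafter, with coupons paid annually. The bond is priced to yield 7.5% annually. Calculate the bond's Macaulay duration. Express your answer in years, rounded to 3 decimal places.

3.667 years

Periodic yield y = 0.075. Discount each cash flow and weight by its year:
  t   CF        PV=CF/(1+0.075)^t    t·PV
  1       600.00       558.1395       558.1395
  2       600.00       519.1996     1,038.3991
  3       600.00       482.9763     1,448.9290
  4    10,750.00     8,049.6057    32,198.4228
  Σ                  9,609.9211    35,243.8905
Price P = Σ PV = 9,609.9211.
Macaulay duration = Σ(t·PV) / P = 35,243.8905 / 9,609.9211 = 3.66745 years.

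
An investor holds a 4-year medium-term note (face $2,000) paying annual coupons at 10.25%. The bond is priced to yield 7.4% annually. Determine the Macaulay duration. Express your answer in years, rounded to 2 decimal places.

3.50 years

Periodic yield y = 0.074. Discount each cash flow and weight by its year:
  t   CF        PV=CF/(1+0.074)^t    t·PV
  1       205.00       190.8752       190.8752
  2       205.00       177.7237       355.4474
  3       205.00       165.4783       496.4349
  4     2,205.00     1,657.2631     6,629.0525
  Σ                  2,191.3403     7,671.8100
Price P = Σ PV = 2,191.3403.
Macaulay duration = Σ(t·PV) / P = 7,671.8100 / 2,191.3403 = 3.50097 years.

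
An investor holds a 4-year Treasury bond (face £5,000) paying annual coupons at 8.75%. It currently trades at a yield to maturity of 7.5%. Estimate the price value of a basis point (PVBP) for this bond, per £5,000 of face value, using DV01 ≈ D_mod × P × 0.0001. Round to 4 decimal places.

Periodic yield y = 0.075.
  t   CF        PV=CF/(1+0.075)^t    t·PV
  1       437.50       406.9767       406.9767
  2       437.50       378.5830       757.1660
  3       437.50       352.1702     1,056.5107
  4     5,437.50     4,071.6029    16,286.4115
  Σ                  5,209.3329    18,507.0650
P = 5,209.3329; D_Mac = 3.55267 yrs; D_mod = 3.30481 yrs.
DV01 ≈ 3.30481 × 5,209.3329 × 0.0001 = 1.721587.

£1.7216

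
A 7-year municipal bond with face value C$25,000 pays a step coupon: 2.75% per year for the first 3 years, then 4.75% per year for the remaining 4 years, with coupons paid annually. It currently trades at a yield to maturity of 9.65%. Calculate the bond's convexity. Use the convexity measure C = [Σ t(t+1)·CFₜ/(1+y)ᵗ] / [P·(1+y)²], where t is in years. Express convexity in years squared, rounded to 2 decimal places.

With y = 0.0965:
  t   CF        PV=CF/(1+0.0965)^t    t·PV        t(t+1)·PV
  1       687.50       626.9950       626.9950       1,253.9900
  2       687.50       571.8149     1,143.6297       3,430.8891
  3       687.50       521.4910     1,564.4729       6,257.8917
  4     1,187.50       821.4839     3,285.9357      16,429.6787
  5     1,187.50       749.1874     3,745.9368      22,475.6206
  6     1,187.50       683.2534     4,099.5204      28,696.6428
  7    26,187.50    13,741.4825    96,190.3773     769,523.0184
  Σ                 17,715.7080   110,656.8678     848,067.7313
P = 17,715.7080.
Convexity = Σ t(t+1)·PV / [P·(1+y)²] = 848,067.7313 / (17,715.7080 × 1.202312) = 39.81574.

39.82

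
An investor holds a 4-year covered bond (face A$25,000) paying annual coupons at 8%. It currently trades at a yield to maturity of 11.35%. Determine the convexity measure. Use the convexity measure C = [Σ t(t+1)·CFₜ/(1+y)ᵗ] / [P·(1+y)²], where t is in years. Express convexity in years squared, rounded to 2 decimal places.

13.74

With y = 0.1135:
  t   CF        PV=CF/(1+0.1135)^t    t·PV        t(t+1)·PV
  1     2,000.00     1,796.1383     1,796.1383       3,592.2766
  2     2,000.00     1,613.0564     3,226.1128       9,678.3384
  3     2,000.00     1,448.6362     4,345.9086      17,383.6343
  4    27,000.00    17,563.1689    70,252.6757     351,263.3787
  Σ                 22,420.9998    79,620.8354     381,917.6280
P = 22,420.9998.
Convexity = Σ t(t+1)·PV / [P·(1+y)²] = 381,917.6280 / (22,420.9998 × 1.239882) = 13.73834.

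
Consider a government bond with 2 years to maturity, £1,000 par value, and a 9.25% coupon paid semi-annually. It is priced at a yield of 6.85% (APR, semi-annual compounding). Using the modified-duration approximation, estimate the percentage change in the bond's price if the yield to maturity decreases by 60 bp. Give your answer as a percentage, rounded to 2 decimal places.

Periodic yield y = 0.03425. Modified duration first:
  t   CF        PV=CF/(1+0.03425)^t    t·PV
  1        46.25        44.7184        44.7184
  2        46.25        43.2375        86.4750
  3        46.25        41.8057       125.4170
  4     1,046.25       914.3940     3,657.5759
  Σ                  1,044.1555     3,914.1863
P = 1,044.1555; D_Mac = 3.74866 half-year periods = 1.87433 yrs; D_mod = 1.87433/(1+0.03425) = 1.81226 yrs.
ΔP/P ≈ -D_mod · Δy = -1.81226 × (-0.006) = +0.010874 = +1.0874%.

+1.09%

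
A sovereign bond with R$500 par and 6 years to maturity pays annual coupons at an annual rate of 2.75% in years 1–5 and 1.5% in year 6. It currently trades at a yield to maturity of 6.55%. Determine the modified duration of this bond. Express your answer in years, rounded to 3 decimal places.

5.217 years

Periodic yield y = 0.0655. First find Macaulay duration:
  t   CF        PV=CF/(1+0.0655)^t    t·PV
  1        13.75        12.9047        12.9047
  2        13.75        12.1114        24.2229
  3        13.75        11.3669        34.1007
  4        13.75        10.6681        42.6726
  5        13.75        10.0123        50.0617
  6       507.50       346.8289     2,080.9736
  Σ                    403.8925     2,244.9362
P = 403.8925; Macaulay duration = 2,244.9362 / 403.8925 = 5.55825 years.
Modified duration = D_Mac / (1 + y) = 5.55825 / 1.0655 = 5.21657 years.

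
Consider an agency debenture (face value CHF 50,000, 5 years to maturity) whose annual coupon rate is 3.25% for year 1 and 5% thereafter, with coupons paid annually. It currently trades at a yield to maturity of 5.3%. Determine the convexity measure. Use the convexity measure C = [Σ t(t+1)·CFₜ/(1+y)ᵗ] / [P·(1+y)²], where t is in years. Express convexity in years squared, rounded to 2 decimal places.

With y = 0.053:
  t   CF        PV=CF/(1+0.053)^t    t·PV        t(t+1)·PV
  1     1,625.00     1,543.2099     1,543.2099       3,086.4198
  2     2,500.00     2,254.6715     4,509.3429      13,528.0287
  3     2,500.00     2,141.1885     6,423.5654      25,694.2616
  4     2,500.00     2,033.4173     8,133.6694      40,668.3469
  5    52,500.00    40,552.4827   202,762.4134   1,216,574.4804
  Σ                 48,524.9698   223,372.2010   1,299,551.5374
P = 48,524.9698.
Convexity = Σ t(t+1)·PV / [P·(1+y)²] = 1,299,551.5374 / (48,524.9698 × 1.108809) = 24.15302.

24.15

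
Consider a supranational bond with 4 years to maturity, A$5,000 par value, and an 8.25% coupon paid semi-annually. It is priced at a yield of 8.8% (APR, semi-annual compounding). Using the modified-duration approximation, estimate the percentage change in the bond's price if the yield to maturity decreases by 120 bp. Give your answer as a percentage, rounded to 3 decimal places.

Periodic yield y = 0.044. Modified duration first:
  t   CF        PV=CF/(1+0.044)^t    t·PV
  1       206.25       197.5575       197.5575
  2       206.25       189.2313       378.4626
  3       206.25       181.2560       543.7681
  4       206.25       173.6169       694.4675
  5       206.25       166.2997       831.4985
  6       206.25       159.2909       955.7454
  7       206.25       152.5775     1,068.0424
  8     5,206.25     3,689.1051    29,512.8409
  Σ                  4,908.9349    34,182.3829
P = 4,908.9349; D_Mac = 6.96330 half-year periods = 3.48165 yrs; D_mod = 3.48165/(1+0.044) = 3.33491 yrs.
ΔP/P ≈ -D_mod · Δy = -3.33491 × (-0.012) = +0.040019 = +4.0019%.

+4.002%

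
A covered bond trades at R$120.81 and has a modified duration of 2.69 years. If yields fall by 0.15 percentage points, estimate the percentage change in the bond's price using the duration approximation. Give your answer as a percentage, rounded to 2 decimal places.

Duration approximation: ΔP/P ≈ -D_mod · Δy = -2.69 × (-0.0015) = +0.004035.
As a percentage: +0.4035%.

+0.40%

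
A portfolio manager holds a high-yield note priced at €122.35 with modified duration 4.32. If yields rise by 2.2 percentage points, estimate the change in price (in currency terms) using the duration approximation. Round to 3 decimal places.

-€11.628

Duration approximation: ΔP/P ≈ -D_mod · Δy = -4.32 × (+0.022) = -0.095040.
ΔP ≈ 122.35 × (-0.095040) = -11.628144.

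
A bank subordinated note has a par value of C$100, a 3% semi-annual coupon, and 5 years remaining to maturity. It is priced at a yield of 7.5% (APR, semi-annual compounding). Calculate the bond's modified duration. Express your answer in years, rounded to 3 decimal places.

Periodic yield y = 0.0375. First find Macaulay duration:
  t   CF        PV=CF/(1+0.0375)^t    t·PV
  1         1.50         1.4458         1.4458
  2         1.50         1.3935         2.7871
  3         1.50         1.3432         4.0295
  4         1.50         1.2946         5.1784
  5         1.50         1.2478         6.2391
  6         1.50         1.2027         7.2163
  7         1.50         1.1592         8.1147
  8         1.50         1.1173         8.9387
  9         1.50         1.0770         9.6926
  10      101.50        70.2401       702.4008
  Σ                     81.5212       756.0430
P = 81.5212; Macaulay duration = 756.0430 / 81.5212 = 9.27419 half-year periods = 4.63709 years.
Modified duration = D_Mac / (1 + y) = 4.63709 / 1.0375 = 4.46949 years.

4.469 years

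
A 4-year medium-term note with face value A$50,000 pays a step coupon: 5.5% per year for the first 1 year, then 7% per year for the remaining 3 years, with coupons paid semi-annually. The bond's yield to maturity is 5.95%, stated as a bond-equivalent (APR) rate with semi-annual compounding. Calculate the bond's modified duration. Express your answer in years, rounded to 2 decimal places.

Periodic yield y = 0.02975. First find Macaulay duration:
  t   CF        PV=CF/(1+0.02975)^t    t·PV
  1     1,375.00     1,335.2756     1,335.2756
  2     1,375.00     1,296.6988     2,593.3975
  3     1,750.00     1,602.6646     4,807.9938
  4     1,750.00     1,556.3628     6,225.4513
  5     1,750.00     1,511.3987     7,556.9935
  6     1,750.00     1,467.7336     8,806.4018
  7     1,750.00     1,425.3301     9,977.3104
  8    51,750.00    40,931.3387   327,450.7097
  Σ                 51,126.8029   368,753.5336
P = 51,126.8029; Macaulay duration = 368,753.5336 / 51,126.8029 = 7.21253 half-year periods = 3.60626 years.
Modified duration = D_Mac / (1 + y) = 3.60626 / 1.02975 = 3.50208 years.

3.50 years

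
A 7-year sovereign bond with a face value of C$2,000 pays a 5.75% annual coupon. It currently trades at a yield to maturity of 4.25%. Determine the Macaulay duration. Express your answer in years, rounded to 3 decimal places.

6.006 years

Periodic yield y = 0.0425. Discount each cash flow and weight by its year:
  t   CF        PV=CF/(1+0.0425)^t    t·PV
  1       115.00       110.3118       110.3118
  2       115.00       105.8146       211.6293
  3       115.00       101.5008       304.5025
  4       115.00        97.3629       389.4517
  5       115.00        93.3937       466.9684
  6       115.00        89.5863       537.5176
  7     2,115.00     1,580.4397    11,063.0778
  Σ                  2,178.4098    13,083.4591
Price P = Σ PV = 2,178.4098.
Macaulay duration = Σ(t·PV) / P = 13,083.4591 / 2,178.4098 = 6.00597 years.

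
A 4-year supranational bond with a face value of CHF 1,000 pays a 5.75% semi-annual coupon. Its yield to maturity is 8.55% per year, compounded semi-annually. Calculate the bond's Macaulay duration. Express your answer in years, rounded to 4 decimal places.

3.6075 years

Periodic yield y = 0.04275. Discount each cash flow and weight by its period:
  t   CF        PV=CF/(1+0.04275)^t    t·PV
  1        28.75        27.5713        27.5713
  2        28.75        26.4410        52.8819
  3        28.75        25.3570        76.0709
  4        28.75        24.3174        97.2696
  5        28.75        23.3204       116.6022
  6        28.75        22.3644       134.1862
  7        28.75        21.4475       150.1324
  8     1,028.75       735.9838     5,887.8705
  Σ                    906.8028     6,542.5851
Price P = Σ PV = 906.8028.
Macaulay duration = Σ(t·PV) / P = 6,542.5851 / 906.8028 = 7.21500 half-year periods.
In years: 7.21500 / 2 = 3.60750 years.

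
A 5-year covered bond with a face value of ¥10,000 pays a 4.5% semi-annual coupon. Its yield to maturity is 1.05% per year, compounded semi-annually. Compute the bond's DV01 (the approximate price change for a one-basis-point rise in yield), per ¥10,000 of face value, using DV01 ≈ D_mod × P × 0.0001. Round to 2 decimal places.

Periodic yield y = 0.00525.
  t   CF        PV=CF/(1+0.00525)^t    t·PV
  1       225.00       223.8249       223.8249
  2       225.00       222.6560       445.3120
  3       225.00       221.4931       664.4794
  4       225.00       220.3364       881.3455
  5       225.00       219.1856     1,095.9282
  6       225.00       218.0409     1,308.2456
  7       225.00       216.9022     1,518.3154
  8       225.00       215.7694     1,726.1552
  9       225.00       214.6425     1,931.7828
  10   10,225.00     9,703.3679    97,033.6792
  Σ                 11,676.2190   106,829.0682
P = 11,676.2190; D_Mac = 9.14929 half-year periods = 4.57464 yrs; D_mod = 4.55075 yrs.
DV01 ≈ 4.55075 × 11,676.2190 × 0.0001 = 5.313557.

¥5.31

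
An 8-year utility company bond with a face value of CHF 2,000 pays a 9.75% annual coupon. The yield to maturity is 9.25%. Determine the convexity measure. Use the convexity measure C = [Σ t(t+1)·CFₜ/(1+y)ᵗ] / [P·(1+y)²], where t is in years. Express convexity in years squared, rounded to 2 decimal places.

With y = 0.0925:
  t   CF        PV=CF/(1+0.0925)^t    t·PV        t(t+1)·PV
  1       195.00       178.4897       178.4897         356.9794
  2       195.00       163.3773       326.7546         980.2638
  3       195.00       149.5444       448.6333       1,794.5333
  4       195.00       136.8828       547.5311       2,737.6557
  5       195.00       125.2932       626.4658       3,758.7950
  6       195.00       114.6848       688.1089       4,816.7624
  7       195.00       104.9747       734.8226       5,878.5812
  8     2,195.00     1,081.5907     8,652.7259      77,874.5331
  Σ                  2,054.8376    12,203.5321      98,198.1039
P = 2,054.8376.
Convexity = Σ t(t+1)·PV / [P·(1+y)²] = 98,198.1039 / (2,054.8376 × 1.193556) = 40.03895.

40.04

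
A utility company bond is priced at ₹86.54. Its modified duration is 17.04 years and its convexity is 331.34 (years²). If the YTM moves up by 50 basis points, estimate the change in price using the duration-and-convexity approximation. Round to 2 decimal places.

Duration effect: -D_mod·Δy = -17.04 × (+0.005) = -0.085200
Convexity effect: ½·C·(Δy)² = 0.5 × 331.34 × (0.005)² = +0.00414175
ΔP/P ≈ -0.085200 + 0.00414175 = -0.08105825
ΔP ≈ 86.54 × (-0.08105825) = -7.014780955.

-₹7.01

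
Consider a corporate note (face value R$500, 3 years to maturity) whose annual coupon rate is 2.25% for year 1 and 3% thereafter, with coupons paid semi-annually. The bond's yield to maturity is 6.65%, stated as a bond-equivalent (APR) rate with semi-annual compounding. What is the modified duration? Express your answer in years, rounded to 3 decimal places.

2.808 years

Periodic yield y = 0.03325. First find Macaulay duration:
  t   CF        PV=CF/(1+0.03325)^t    t·PV
  1        5.625         5.4440         5.4440
  2        5.625         5.2688        10.5376
  3        7.500         6.7990        20.3970
  4        7.500         6.5802        26.3208
  5        7.500         6.3685        31.8423
  6      507.500       417.0648     2,502.3889
  Σ                    447.5253     2,596.9306
P = 447.5253; Macaulay duration = 2,596.9306 / 447.5253 = 5.80287 half-year periods = 2.90143 years.
Modified duration = D_Mac / (1 + y) = 2.90143 / 1.03325 = 2.80807 years.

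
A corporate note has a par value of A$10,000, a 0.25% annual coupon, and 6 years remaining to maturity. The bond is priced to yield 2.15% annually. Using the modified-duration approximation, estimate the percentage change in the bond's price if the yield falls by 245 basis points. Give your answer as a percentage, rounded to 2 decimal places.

Periodic yield y = 0.0215. Modified duration first:
  t   CF        PV=CF/(1+0.0215)^t    t·PV
  1        25.00        24.4738        24.4738
  2        25.00        23.9587        47.9174
  3        25.00        23.4544        70.3633
  4        25.00        22.9608        91.8431
  5        25.00        22.4775       112.3875
  6    10,025.00     8,823.7695    52,942.6171
  Σ                  8,941.0947    53,289.6022
P = 8,941.0947; D_Mac = 5.96008 yrs; D_mod = 5.96008/(1+0.0215) = 5.83463 yrs.
ΔP/P ≈ -D_mod · Δy = -5.83463 × (-0.0245) = +0.142948 = +14.2948%.

+14.29%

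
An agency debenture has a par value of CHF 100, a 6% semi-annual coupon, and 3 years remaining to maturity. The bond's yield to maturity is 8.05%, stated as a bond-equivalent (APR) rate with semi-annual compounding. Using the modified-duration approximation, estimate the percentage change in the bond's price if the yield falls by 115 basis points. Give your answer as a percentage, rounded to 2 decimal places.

+3.08%

Periodic yield y = 0.04025. Modified duration first:
  t   CF        PV=CF/(1+0.04025)^t    t·PV
  1         3.00         2.8839         2.8839
  2         3.00         2.7723         5.5447
  3         3.00         2.6651         7.9952
  4         3.00         2.5619        10.2478
  5         3.00         2.4628        12.3141
  6       103.00        81.2851       487.7105
  Σ                     94.6312       526.6962
P = 94.6312; D_Mac = 5.56578 half-year periods = 2.78289 yrs; D_mod = 2.78289/(1+0.04025) = 2.67521 yrs.
ΔP/P ≈ -D_mod · Δy = -2.67521 × (-0.0115) = +0.030765 = +3.0765%.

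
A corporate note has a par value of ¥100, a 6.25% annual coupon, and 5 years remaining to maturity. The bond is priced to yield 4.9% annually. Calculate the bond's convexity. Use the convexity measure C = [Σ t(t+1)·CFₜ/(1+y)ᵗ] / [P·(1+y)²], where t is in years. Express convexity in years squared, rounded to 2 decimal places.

With y = 0.049:
  t   CF        PV=CF/(1+0.049)^t    t·PV        t(t+1)·PV
  1         6.25         5.9581         5.9581          11.9161
  2         6.25         5.6797        11.3595          34.0785
  3         6.25         5.4144        16.2433          64.9733
  4         6.25         5.1615        20.6461         103.2305
  5       106.25        83.6472       418.2361       2,509.4165
  Σ                    105.8610       472.4431       2,723.6149
P = 105.8610.
Convexity = Σ t(t+1)·PV / [P·(1+y)²] = 2,723.6149 / (105.8610 × 1.100401) = 23.38077.

23.38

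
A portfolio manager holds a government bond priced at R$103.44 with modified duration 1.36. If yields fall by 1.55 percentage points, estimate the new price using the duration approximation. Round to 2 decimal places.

Duration approximation: ΔP/P ≈ -D_mod · Δy = -1.36 × (-0.0155) = +0.021080.
New price ≈ 103.44 × (1 + 0.021080) = 105.6205152.

R$105.62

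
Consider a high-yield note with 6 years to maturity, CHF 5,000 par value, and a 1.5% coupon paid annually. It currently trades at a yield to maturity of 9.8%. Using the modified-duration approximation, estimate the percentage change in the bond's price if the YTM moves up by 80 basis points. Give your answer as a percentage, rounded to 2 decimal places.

-4.16%

Periodic yield y = 0.098. Modified duration first:
  t   CF        PV=CF/(1+0.098)^t    t·PV
  1        75.00        68.3060        68.3060
  2        75.00        62.2095       124.4190
  3        75.00        56.6571       169.9713
  4        75.00        51.6003       206.4010
  5        75.00        46.9948       234.9739
  6     5,075.00     2,896.1564    17,376.9382
  Σ                  3,181.9240    18,181.0093
P = 3,181.9240; D_Mac = 5.71384 yrs; D_mod = 5.71384/(1+0.098) = 5.20386 yrs.
ΔP/P ≈ -D_mod · Δy = -5.20386 × (+0.008) = -0.041631 = -4.1631%.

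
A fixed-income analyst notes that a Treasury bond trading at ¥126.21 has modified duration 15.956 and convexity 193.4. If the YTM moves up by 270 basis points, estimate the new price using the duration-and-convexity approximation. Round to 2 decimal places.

¥80.73

Duration effect: -D_mod·Δy = -15.956 × (+0.027) = -0.430812
Convexity effect: ½·C·(Δy)² = 0.5 × 193.4 × (0.027)² = +0.0704943
ΔP/P ≈ -0.430812 + 0.0704943 = -0.3603177
New price ≈ 126.21 × (1 - 0.3603177) = 80.734303083.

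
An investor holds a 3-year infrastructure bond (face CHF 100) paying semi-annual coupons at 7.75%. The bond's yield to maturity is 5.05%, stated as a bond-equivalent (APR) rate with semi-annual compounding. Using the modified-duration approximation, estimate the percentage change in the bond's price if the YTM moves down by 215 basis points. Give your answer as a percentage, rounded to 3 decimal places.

+5.756%

Periodic yield y = 0.02525. Modified duration first:
  t   CF        PV=CF/(1+0.02525)^t    t·PV
  1        3.875         3.7796         3.7796
  2        3.875         3.6865         7.3730
  3        3.875         3.5957        10.7871
  4        3.875         3.5071        14.0285
  5        3.875         3.4208        17.1038
  6      103.875        89.4401       536.6407
  Σ                    107.4298       589.7127
P = 107.4298; D_Mac = 5.48929 half-year periods = 2.74464 yrs; D_mod = 2.74464/(1+0.02525) = 2.67705 yrs.
ΔP/P ≈ -D_mod · Δy = -2.67705 × (-0.0215) = +0.057557 = +5.7557%.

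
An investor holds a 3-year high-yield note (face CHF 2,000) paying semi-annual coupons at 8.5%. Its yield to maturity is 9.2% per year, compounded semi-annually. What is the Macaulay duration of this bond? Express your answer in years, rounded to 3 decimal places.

2.707 years

Periodic yield y = 0.046. Discount each cash flow and weight by its period:
  t   CF        PV=CF/(1+0.046)^t    t·PV
  1        85.00        81.2620        81.2620
  2        85.00        77.6883       155.3766
  3        85.00        74.2718       222.8154
  4        85.00        71.0055       284.0221
  5        85.00        67.8829       339.4146
  6     2,085.00     1,591.9006     9,551.4037
  Σ                  1,964.0111    10,634.2943
Price P = Σ PV = 1,964.0111.
Macaulay duration = Σ(t·PV) / P = 10,634.2943 / 1,964.0111 = 5.41458 half-year periods.
In years: 5.41458 / 2 = 2.70729 years.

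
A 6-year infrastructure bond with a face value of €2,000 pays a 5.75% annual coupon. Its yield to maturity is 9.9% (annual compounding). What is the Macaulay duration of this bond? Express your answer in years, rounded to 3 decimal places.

Periodic yield y = 0.099. Discount each cash flow and weight by its year:
  t   CF        PV=CF/(1+0.099)^t    t·PV
  1       115.00       104.6406       104.6406
  2       115.00        95.2144       190.4287
  3       115.00        86.6373       259.9118
  4       115.00        78.8328       315.3313
  5       115.00        71.7314       358.6571
  6     2,115.00     1,200.3951     7,202.3707
  Σ                  1,637.4516     8,431.3401
Price P = Σ PV = 1,637.4516.
Macaulay duration = Σ(t·PV) / P = 8,431.3401 / 1,637.4516 = 5.14906 years.

5.149 years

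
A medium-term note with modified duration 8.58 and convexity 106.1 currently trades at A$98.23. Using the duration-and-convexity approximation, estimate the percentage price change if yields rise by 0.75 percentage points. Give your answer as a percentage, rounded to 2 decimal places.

-6.14%

Duration effect: -D_mod·Δy = -8.58 × (+0.0075) = -0.064350
Convexity effect: ½·C·(Δy)² = 0.5 × 106.1 × (0.0075)² = +0.0029840625
ΔP/P ≈ -0.064350 + 0.0029840625 = -0.0613659375
= -6.13659375%.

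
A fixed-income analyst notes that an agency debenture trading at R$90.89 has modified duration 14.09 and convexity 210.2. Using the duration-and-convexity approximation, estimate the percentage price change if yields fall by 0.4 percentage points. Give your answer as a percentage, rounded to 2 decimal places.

Duration effect: -D_mod·Δy = -14.09 × (-0.004) = +0.056360
Convexity effect: ½·C·(Δy)² = 0.5 × 210.2 × (-0.004)² = +0.0016816
ΔP/P ≈ +0.056360 + 0.0016816 = +0.0580416
= +5.80416%.

+5.80%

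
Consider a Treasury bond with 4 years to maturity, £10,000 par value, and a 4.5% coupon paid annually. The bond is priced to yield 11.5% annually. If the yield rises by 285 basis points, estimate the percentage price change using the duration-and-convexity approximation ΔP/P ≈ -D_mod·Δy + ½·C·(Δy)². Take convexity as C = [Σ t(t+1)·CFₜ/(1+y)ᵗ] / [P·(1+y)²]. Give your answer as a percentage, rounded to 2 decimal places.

With y = 0.115:
  t   CF        PV=CF/(1+0.115)^t    t·PV        t(t+1)·PV
  1       450.00       403.5874       403.5874         807.1749
  2       450.00       361.9618       723.9237       2,171.7710
  3       450.00       324.6294       973.8883       3,895.5534
  4    10,450.00     6,761.0916    27,044.3665     135,221.8323
  Σ                  7,851.2703    29,145.7659     142,096.3316
P = 7,851.2703; D_Mac = 3.71224 yrs; D_mod = 3.32936 yrs; C = 14.55771.
Duration effect: -3.32936 × (+0.0285) = -0.094887
Convexity effect: 0.5 × 14.55771 × (0.0285)² = +0.0059123
ΔP/P ≈ -0.094887 + 0.0059123 = -0.088974 = -8.8974%.

-8.90%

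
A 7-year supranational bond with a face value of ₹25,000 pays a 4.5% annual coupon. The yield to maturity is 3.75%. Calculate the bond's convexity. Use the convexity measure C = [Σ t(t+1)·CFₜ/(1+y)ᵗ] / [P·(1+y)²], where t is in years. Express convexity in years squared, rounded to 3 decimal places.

43.954

With y = 0.0375:
  t   CF        PV=CF/(1+0.0375)^t    t·PV        t(t+1)·PV
  1     1,125.00     1,084.3373     1,084.3373       2,168.6747
  2     1,125.00     1,045.1444     2,090.2889       6,270.8666
  3     1,125.00     1,007.3681     3,022.1044      12,088.4175
  4     1,125.00       970.9572     3,883.8289      19,419.1446
  5     1,125.00       935.8624     4,679.3120      28,075.8718
  6     1,125.00       902.0360     5,412.2162      37,885.5137
  7    26,125.00    20,190.1507   141,331.0552   1,130,648.4415
  Σ                 26,135.8563   161,503.1429   1,236,556.9305
P = 26,135.8563.
Convexity = Σ t(t+1)·PV / [P·(1+y)²] = 1,236,556.9305 / (26,135.8563 × 1.076406) = 43.95428.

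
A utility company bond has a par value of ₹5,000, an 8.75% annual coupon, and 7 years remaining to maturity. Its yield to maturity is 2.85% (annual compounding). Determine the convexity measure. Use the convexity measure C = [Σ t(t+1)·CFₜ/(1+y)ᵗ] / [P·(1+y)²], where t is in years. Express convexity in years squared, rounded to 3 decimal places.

With y = 0.0285:
  t   CF        PV=CF/(1+0.0285)^t    t·PV        t(t+1)·PV
  1       437.50       425.3768       425.3768         850.7535
  2       437.50       413.5895       827.1789       2,481.5368
  3       437.50       402.1288     1,206.3864       4,825.5455
  4       437.50       390.9857     1,563.9428       7,819.7140
  5       437.50       380.1514     1,900.7569      11,404.5416
  6       437.50       369.6173     2,217.7038      15,523.9263
  7     5,437.50     4,466.5191    31,265.6339     250,125.0709
  Σ                  6,848.3685    39,406.9794     293,031.0885
P = 6,848.3685.
Convexity = Σ t(t+1)·PV / [P·(1+y)²] = 293,031.0885 / (6,848.3685 × 1.057812) = 40.44995.

40.450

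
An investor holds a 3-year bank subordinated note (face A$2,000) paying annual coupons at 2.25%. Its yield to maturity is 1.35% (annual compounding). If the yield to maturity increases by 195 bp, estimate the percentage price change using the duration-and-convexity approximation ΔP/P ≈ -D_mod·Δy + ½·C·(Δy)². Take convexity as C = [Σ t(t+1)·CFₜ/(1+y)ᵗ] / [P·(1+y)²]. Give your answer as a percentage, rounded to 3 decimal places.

With y = 0.0135:
  t   CF        PV=CF/(1+0.0135)^t    t·PV        t(t+1)·PV
  1        45.00        44.4006        44.4006          88.8012
  2        45.00        43.8092        87.6183         262.8550
  3     2,045.00     1,964.3644     5,893.0932      23,572.3727
  Σ                  2,052.5742     6,025.1121      23,924.0289
P = 2,052.5742; D_Mac = 2.93539 yrs; D_mod = 2.89629 yrs; C = 11.34718.
Duration effect: -2.89629 × (+0.0195) = -0.056478
Convexity effect: 0.5 × 11.34718 × (0.0195)² = +0.0021574
ΔP/P ≈ -0.056478 + 0.0021574 = -0.054320 = -5.4320%.

-5.432%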